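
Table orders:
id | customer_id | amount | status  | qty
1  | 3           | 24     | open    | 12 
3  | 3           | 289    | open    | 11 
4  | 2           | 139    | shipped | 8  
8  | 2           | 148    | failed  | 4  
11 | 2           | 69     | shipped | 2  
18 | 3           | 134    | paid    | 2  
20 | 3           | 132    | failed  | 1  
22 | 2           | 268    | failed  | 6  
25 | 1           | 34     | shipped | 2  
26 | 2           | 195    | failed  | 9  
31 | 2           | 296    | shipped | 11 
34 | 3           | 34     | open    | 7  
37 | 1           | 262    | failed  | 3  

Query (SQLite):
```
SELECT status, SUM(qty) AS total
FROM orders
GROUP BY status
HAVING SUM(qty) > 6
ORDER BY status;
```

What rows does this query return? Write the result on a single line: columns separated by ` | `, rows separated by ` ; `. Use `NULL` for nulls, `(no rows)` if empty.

Partition orders by status; compute SUM(qty) within each group.
HAVING: keep groups where SUM(qty) > 6.
  failed: ids {8, 20, 22, 26, 37} → SUM(qty)=23
  open: ids {1, 3, 34} → SUM(qty)=30
  paid: ids {18} → SUM(qty)=2
  shipped: ids {4, 11, 25, 31} → SUM(qty)=23

failed | 23 ; open | 30 ; shipped | 23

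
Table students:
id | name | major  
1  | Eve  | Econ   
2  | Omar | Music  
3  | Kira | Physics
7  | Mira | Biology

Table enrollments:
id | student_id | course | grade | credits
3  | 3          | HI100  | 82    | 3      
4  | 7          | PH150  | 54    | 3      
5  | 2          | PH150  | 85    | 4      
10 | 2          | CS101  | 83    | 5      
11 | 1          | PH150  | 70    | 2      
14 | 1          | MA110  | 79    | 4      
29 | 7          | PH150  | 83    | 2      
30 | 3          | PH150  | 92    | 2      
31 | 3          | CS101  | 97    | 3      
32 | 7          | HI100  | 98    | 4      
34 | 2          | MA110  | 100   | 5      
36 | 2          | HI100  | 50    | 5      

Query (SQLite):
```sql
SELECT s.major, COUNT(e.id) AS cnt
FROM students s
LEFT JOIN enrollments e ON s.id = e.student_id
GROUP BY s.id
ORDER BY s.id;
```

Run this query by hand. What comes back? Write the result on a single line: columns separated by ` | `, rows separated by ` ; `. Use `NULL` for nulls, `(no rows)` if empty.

Econ | 2 ; Music | 4 ; Physics | 3 ; Biology | 3

LEFT JOIN keeps every students row; unmatched ones get NULL for enrollments columns.
Group by students.id and compute COUNT(e.id). COUNT(col) of an all-NULL group is 0.
  1: ids {11, 14} → COUNT(e.id)=2
  2: ids {5, 10, 34, 36} → COUNT(e.id)=4
  3: ids {3, 30, 31} → COUNT(e.id)=3
  7: ids {4, 29, 32} → COUNT(e.id)=3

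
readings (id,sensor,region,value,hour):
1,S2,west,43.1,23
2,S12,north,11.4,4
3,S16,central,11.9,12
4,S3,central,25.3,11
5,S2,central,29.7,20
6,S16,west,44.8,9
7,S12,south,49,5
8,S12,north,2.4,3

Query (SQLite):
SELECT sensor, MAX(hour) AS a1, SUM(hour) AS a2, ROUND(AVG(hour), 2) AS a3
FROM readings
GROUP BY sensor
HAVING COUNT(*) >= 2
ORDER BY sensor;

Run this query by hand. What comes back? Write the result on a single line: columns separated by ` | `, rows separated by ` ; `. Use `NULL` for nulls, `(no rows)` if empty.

S12 | 5 | 12 | 4 ; S16 | 12 | 21 | 10.5 ; S2 | 23 | 43 | 21.5

Group readings by sensor.
Per group compute: MAX(hour), SUM(hour), ROUND(AVG(hour), 2).
HAVING: drop groups with fewer than 2 rows.
  S12: ids {2, 7, 8} → MAX(hour)=5, SUM(hour)=12, ROUND(AVG(hour), 2)=4
  S16: ids {3, 6} → MAX(hour)=12, SUM(hour)=21, ROUND(AVG(hour), 2)=10.5
  S2: ids {1, 5} → MAX(hour)=23, SUM(hour)=43, ROUND(AVG(hour), 2)=21.5
  S3: ids {4} → MAX(hour)=11, SUM(hour)=11, ROUND(AVG(hour), 2)=11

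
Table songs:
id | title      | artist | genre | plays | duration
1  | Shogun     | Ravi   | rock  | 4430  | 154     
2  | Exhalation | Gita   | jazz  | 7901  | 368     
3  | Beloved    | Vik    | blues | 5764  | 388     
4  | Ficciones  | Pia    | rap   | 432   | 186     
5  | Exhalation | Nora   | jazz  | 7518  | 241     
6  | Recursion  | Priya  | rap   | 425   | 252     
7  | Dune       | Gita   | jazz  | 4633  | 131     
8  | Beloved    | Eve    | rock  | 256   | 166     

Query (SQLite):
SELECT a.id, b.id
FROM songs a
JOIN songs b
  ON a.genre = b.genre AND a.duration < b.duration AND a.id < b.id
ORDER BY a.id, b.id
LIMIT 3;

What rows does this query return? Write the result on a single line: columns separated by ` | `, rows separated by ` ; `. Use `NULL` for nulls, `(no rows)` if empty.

Pairs (a,b) with same genre, a.duration < b.duration, a.id < b.id.
genre groups: blues:{3} jazz:{2,5,7} rap:{4,6} rock:{1,8}
Ordered by (a.id, b.id); first 3.

1 | 8 ; 4 | 6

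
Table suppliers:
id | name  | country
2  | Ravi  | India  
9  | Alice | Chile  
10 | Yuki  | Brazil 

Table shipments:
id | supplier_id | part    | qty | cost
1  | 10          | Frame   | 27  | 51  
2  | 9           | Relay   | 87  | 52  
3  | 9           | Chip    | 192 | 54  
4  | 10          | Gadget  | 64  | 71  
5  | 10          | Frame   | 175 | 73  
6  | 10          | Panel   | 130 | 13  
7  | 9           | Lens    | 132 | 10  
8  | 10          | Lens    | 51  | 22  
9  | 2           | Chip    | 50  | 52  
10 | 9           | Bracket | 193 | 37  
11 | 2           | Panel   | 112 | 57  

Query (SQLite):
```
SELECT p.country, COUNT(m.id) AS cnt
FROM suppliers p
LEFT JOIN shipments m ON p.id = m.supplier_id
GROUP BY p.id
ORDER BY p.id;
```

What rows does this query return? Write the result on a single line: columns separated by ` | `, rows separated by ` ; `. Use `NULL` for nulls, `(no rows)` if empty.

India | 2 ; Chile | 4 ; Brazil | 5

LEFT JOIN keeps every suppliers row; unmatched ones get NULL for shipments columns.
Group by suppliers.id and compute COUNT(m.id). COUNT(col) of an all-NULL group is 0.
  2: ids {9, 11} → COUNT(m.id)=2
  9: ids {2, 3, 7, 10} → COUNT(m.id)=4
  10: ids {1, 4, 5, 6, 8} → COUNT(m.id)=5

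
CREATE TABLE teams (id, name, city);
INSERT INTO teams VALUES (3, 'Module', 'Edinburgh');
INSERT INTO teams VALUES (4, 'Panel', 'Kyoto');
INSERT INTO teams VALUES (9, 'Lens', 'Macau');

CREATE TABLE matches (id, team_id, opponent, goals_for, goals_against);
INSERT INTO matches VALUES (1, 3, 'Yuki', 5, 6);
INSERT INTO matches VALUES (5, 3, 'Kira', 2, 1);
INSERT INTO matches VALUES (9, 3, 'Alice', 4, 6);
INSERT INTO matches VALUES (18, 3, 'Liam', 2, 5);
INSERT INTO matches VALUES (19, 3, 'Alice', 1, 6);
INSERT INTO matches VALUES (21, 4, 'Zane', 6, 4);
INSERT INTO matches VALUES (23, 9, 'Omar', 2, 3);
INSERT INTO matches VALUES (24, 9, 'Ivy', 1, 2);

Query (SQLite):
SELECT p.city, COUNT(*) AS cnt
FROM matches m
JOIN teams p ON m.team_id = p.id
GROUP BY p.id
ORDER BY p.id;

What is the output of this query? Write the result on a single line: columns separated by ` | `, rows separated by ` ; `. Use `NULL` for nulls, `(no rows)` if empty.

Join each matches row to its teams via team_id.
Group joined rows by teams.id; compute COUNT(*) per group.
  3: ids {1, 5, 9, 18, 19} → COUNT(*)=5
  4: ids {21} → COUNT(*)=1
  9: ids {23, 24} → COUNT(*)=2

Edinburgh | 5 ; Kyoto | 1 ; Macau | 2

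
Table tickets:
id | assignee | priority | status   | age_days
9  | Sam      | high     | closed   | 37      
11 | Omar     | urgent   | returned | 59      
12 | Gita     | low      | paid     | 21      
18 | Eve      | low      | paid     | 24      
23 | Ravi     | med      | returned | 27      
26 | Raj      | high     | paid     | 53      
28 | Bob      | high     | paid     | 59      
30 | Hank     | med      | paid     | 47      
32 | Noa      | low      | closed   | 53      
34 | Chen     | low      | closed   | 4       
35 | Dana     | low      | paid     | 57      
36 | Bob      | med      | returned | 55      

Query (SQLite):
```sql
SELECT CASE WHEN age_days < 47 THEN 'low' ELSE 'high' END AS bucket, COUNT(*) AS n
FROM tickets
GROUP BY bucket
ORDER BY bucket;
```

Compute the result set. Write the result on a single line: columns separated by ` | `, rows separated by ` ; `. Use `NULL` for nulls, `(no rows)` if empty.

high | 7 ; low | 5

Bucket rows by age_days < 47 → 'low' else 'high'; count each bucket.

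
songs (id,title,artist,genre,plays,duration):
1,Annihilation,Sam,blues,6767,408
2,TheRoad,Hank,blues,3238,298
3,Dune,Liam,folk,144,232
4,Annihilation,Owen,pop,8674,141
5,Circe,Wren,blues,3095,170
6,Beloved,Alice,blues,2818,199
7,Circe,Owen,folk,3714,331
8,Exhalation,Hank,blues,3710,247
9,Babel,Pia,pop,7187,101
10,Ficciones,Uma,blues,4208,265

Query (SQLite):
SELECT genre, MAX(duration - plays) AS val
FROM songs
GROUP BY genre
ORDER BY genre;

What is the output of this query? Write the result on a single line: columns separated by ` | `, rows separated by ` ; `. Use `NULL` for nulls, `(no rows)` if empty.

For each row compute duration - plays.
Group by genre; take MAX of the expression per group.
  blues: ids {1, 2, 5, 6, 8, 10} → MAX(duration - plays)=-2619
  folk: ids {3, 7} → MAX(duration - plays)=88
  pop: ids {4, 9} → MAX(duration - plays)=-7086

blues | -2619 ; folk | 88 ; pop | -7086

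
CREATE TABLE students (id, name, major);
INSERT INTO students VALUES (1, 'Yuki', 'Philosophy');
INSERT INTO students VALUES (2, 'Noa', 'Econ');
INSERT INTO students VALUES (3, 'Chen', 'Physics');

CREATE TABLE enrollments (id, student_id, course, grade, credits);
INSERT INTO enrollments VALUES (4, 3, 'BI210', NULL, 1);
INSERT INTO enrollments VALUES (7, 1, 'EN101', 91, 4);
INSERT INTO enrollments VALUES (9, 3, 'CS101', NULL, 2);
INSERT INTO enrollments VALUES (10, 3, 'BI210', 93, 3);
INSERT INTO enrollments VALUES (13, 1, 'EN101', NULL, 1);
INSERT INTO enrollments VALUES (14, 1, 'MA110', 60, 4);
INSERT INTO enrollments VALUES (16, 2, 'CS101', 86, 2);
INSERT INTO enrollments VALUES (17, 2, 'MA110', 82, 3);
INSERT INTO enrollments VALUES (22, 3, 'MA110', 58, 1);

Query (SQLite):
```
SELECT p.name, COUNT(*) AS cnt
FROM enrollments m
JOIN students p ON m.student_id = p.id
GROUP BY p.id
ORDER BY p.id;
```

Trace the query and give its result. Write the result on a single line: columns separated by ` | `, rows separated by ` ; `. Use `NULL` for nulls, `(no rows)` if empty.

Join each enrollments row to its students via student_id.
Group joined rows by students.id; compute COUNT(*) per group.
  1: ids {7, 13, 14} → COUNT(*)=3
  2: ids {16, 17} → COUNT(*)=2
  3: ids {4, 9, 10, 22} → COUNT(*)=4

Yuki | 3 ; Noa | 2 ; Chen | 4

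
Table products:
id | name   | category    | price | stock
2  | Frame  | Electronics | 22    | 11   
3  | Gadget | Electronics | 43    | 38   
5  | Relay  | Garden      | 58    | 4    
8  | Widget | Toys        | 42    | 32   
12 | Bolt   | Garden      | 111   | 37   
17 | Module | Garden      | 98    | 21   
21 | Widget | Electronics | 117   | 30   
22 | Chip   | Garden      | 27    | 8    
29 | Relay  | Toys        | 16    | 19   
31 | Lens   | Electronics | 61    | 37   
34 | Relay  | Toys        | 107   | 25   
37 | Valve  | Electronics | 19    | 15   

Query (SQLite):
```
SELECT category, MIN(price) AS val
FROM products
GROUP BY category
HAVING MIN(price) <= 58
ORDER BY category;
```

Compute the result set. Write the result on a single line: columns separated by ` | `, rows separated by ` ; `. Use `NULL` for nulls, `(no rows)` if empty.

Electronics | 19 ; Garden | 27 ; Toys | 16

Partition products by category; compute MIN(price) within each group.
HAVING: keep groups where MIN(price) <= 58.
  Electronics: ids {2, 3, 21, 31, 37} → MIN(price)=19
  Garden: ids {5, 12, 17, 22} → MIN(price)=27
  Toys: ids {8, 29, 34} → MIN(price)=16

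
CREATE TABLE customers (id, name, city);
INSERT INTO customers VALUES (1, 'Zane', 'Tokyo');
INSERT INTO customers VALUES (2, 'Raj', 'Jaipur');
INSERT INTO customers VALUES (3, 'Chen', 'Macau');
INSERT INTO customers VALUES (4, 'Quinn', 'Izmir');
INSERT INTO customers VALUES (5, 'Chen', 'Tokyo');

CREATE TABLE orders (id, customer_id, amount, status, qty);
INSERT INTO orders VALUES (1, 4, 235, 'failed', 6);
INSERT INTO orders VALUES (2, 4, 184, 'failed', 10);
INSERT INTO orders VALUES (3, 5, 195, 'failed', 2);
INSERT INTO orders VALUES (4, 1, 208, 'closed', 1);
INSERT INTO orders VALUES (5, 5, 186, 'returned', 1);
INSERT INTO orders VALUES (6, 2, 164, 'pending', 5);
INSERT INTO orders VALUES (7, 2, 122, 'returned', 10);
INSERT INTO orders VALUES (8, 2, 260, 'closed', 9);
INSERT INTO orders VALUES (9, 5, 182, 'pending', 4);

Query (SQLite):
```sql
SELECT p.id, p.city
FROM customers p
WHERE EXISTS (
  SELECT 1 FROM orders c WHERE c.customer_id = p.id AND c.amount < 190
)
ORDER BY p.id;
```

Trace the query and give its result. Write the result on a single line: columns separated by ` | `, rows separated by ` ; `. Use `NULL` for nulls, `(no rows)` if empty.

2 | Jaipur ; 4 | Izmir ; 5 | Tokyo

For each customers row, check whether any orders with matching customer_id has amount < 190.
Keep rows where that is true.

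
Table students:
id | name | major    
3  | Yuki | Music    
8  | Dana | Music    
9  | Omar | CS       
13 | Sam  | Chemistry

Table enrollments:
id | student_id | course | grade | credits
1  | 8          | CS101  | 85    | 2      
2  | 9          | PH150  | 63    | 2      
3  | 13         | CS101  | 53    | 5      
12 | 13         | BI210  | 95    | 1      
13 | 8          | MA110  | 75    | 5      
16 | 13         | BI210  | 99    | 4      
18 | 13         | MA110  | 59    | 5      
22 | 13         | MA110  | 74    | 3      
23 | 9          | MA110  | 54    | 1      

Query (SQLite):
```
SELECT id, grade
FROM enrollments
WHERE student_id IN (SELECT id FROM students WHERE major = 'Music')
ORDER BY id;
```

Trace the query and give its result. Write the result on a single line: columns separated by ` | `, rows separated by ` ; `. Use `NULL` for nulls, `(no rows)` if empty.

Inner query: students.id where major = 'Music'.
Outer: keep enrollments rows whose student_id is in that set.
Inner query → {3, 8}

1 | 85 ; 13 | 75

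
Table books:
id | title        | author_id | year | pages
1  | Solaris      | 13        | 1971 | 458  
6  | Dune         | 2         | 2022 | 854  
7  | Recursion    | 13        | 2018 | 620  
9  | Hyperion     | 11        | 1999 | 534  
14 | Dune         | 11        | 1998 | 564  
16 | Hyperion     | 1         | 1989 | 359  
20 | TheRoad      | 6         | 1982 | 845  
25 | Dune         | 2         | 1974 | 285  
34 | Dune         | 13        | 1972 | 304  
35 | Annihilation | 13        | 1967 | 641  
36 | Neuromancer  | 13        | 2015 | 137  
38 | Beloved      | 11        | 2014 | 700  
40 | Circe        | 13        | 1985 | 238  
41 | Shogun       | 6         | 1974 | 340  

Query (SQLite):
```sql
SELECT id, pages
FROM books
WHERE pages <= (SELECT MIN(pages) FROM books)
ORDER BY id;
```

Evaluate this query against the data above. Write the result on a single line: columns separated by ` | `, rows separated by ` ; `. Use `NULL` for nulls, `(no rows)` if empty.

36 | 137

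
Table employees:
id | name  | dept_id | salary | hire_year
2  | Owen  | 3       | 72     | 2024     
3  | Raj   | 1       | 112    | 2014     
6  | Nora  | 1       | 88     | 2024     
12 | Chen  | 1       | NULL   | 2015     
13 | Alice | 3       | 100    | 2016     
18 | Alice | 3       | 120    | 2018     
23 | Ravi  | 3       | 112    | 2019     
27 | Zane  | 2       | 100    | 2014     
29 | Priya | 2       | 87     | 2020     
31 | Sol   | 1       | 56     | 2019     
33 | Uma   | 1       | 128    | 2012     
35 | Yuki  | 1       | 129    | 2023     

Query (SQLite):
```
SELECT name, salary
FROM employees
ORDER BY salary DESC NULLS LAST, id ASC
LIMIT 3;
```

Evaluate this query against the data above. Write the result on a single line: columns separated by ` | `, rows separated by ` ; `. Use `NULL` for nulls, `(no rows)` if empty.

Sort by salary desc, tiebreak id asc: (129, id=35), (128, id=33), (120, id=18), (112, id=3), (112, id=23), (100, id=13) …. Take first 3.
NULLS LAST: NULL salary rows go after all non-NULL rows (among themselves ordered by id asc).

Yuki | 129 ; Uma | 128 ; Alice | 120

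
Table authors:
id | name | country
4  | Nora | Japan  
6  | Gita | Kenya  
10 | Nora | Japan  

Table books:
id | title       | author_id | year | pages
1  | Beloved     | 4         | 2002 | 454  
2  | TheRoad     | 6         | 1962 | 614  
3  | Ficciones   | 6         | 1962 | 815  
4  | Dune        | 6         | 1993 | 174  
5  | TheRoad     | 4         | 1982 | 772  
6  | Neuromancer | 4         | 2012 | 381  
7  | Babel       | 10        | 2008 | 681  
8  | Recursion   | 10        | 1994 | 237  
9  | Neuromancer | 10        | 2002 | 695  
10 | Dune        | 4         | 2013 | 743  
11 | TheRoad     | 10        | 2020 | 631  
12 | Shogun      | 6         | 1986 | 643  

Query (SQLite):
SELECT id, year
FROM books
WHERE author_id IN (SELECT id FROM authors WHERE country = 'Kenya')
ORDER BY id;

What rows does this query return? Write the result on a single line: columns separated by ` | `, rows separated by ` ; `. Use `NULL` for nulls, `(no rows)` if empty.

2 | 1962 ; 3 | 1962 ; 4 | 1993 ; 12 | 1986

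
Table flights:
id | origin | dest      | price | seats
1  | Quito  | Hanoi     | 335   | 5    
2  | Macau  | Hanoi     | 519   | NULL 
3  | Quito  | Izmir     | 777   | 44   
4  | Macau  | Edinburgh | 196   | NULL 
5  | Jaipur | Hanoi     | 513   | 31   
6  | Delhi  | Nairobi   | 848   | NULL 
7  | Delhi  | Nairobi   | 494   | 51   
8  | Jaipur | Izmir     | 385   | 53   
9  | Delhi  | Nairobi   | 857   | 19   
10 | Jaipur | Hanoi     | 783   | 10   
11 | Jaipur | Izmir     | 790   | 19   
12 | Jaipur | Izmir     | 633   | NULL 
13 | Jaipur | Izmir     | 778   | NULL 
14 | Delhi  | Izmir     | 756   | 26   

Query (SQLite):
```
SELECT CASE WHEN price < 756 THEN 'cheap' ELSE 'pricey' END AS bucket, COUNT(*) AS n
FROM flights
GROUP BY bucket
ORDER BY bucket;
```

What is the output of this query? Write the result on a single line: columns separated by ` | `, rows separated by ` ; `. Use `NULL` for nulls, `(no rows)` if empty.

Bucket rows by price < 756 → 'cheap' else 'pricey'; count each bucket.

cheap | 7 ; pricey | 7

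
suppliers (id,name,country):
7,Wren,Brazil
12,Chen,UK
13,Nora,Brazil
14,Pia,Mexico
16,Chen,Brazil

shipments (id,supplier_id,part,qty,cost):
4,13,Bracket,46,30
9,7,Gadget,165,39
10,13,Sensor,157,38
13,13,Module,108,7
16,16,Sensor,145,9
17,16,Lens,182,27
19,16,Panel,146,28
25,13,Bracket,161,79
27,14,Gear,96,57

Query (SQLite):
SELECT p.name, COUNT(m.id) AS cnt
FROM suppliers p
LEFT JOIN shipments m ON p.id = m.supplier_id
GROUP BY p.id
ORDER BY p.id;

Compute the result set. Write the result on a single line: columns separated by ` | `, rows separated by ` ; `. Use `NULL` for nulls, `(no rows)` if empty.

LEFT JOIN keeps every suppliers row; unmatched ones get NULL for shipments columns.
Group by suppliers.id and compute COUNT(m.id). COUNT(col) of an all-NULL group is 0.
  7: ids {9} → COUNT(m.id)=1
  12: ids {—} → COUNT(m.id)=0
  13: ids {4, 10, 13, 25} → COUNT(m.id)=4
  14: ids {27} → COUNT(m.id)=1
  16: ids {16, 17, 19} → COUNT(m.id)=3

Wren | 1 ; Chen | 0 ; Nora | 4 ; Pia | 1 ; Chen | 3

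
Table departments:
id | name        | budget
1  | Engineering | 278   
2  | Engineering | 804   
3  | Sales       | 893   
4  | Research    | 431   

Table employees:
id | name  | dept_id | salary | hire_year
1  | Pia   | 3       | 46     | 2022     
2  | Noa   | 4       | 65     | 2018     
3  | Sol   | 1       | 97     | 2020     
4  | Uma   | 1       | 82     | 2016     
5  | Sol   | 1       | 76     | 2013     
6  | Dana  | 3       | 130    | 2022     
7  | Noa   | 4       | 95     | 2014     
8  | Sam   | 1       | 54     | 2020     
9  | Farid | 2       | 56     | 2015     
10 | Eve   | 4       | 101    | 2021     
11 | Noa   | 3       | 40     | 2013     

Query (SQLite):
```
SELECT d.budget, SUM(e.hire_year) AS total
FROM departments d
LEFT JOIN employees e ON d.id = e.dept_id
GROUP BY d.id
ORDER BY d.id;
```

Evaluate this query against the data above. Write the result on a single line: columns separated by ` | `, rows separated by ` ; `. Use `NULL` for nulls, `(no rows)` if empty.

278 | 8069 ; 804 | 2015 ; 893 | 6057 ; 431 | 6053

LEFT JOIN keeps every departments row; unmatched ones get NULL for employees columns.
Group by departments.id and compute SUM(e.hire_year). SUM over an all-NULL group is NULL.
  1: ids {3, 4, 5, 8} → SUM(e.hire_year)=8069
  2: ids {9} → SUM(e.hire_year)=2015
  3: ids {1, 6, 11} → SUM(e.hire_year)=6057
  4: ids {2, 7, 10} → SUM(e.hire_year)=6053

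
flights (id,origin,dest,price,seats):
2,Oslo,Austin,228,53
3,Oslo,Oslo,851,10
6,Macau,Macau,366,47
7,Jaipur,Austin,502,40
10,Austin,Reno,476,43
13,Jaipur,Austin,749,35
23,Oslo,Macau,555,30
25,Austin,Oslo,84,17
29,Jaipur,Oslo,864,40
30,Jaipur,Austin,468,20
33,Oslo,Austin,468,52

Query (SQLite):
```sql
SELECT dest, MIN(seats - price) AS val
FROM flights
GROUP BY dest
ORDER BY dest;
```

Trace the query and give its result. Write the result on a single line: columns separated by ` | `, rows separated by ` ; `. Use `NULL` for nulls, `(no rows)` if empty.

For each row compute seats - price.
Group by dest; take MIN of the expression per group.
  Austin: ids {2, 7, 13, 30, 33} → MIN(seats - price)=-714
  Macau: ids {6, 23} → MIN(seats - price)=-525
  Oslo: ids {3, 25, 29} → MIN(seats - price)=-841
  Reno: ids {10} → MIN(seats - price)=-433

Austin | -714 ; Macau | -525 ; Oslo | -841 ; Reno | -433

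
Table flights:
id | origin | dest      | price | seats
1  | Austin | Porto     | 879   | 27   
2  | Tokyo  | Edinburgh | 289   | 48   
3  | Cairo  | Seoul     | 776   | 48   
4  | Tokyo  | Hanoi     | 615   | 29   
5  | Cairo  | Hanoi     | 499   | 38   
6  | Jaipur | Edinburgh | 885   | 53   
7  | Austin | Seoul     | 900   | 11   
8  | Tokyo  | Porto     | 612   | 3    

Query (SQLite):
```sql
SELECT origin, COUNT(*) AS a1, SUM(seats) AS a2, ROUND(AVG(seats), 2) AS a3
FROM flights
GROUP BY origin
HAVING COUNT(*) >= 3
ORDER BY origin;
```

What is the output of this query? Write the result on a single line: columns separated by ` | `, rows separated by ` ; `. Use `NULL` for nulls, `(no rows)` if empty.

Group flights by origin.
Per group compute: COUNT(*), SUM(seats), ROUND(AVG(seats), 2).
HAVING: drop groups with fewer than 3 rows.
  Austin: ids {1, 7} → COUNT(*)=2, SUM(seats)=38, ROUND(AVG(seats), 2)=19
  Cairo: ids {3, 5} → COUNT(*)=2, SUM(seats)=86, ROUND(AVG(seats), 2)=43
  Jaipur: ids {6} → COUNT(*)=1, SUM(seats)=53, ROUND(AVG(seats), 2)=53
  Tokyo: ids {2, 4, 8} → COUNT(*)=3, SUM(seats)=80, ROUND(AVG(seats), 2)=26.67

Tokyo | 3 | 80 | 26.67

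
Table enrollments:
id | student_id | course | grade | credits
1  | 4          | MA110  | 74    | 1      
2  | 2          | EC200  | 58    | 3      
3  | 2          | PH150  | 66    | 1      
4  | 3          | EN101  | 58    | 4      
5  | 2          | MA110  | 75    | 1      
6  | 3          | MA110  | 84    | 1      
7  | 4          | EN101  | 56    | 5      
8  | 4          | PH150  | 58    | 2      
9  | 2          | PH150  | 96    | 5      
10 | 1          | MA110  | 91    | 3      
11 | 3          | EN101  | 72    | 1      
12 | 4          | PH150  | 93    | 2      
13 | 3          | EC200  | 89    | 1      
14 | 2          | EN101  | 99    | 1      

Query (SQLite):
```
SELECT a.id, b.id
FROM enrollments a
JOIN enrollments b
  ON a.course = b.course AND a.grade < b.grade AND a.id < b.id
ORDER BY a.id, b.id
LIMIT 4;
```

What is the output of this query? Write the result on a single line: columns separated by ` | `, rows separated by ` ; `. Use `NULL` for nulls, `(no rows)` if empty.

1 | 5 ; 1 | 6 ; 1 | 10 ; 2 | 13

Pairs (a,b) with same course, a.grade < b.grade, a.id < b.id.
course groups: EC200:{2,13} EN101:{4,7,11,14} MA110:{1,5,6,10} PH150:{3,8,9,12}
Ordered by (a.id, b.id); first 4.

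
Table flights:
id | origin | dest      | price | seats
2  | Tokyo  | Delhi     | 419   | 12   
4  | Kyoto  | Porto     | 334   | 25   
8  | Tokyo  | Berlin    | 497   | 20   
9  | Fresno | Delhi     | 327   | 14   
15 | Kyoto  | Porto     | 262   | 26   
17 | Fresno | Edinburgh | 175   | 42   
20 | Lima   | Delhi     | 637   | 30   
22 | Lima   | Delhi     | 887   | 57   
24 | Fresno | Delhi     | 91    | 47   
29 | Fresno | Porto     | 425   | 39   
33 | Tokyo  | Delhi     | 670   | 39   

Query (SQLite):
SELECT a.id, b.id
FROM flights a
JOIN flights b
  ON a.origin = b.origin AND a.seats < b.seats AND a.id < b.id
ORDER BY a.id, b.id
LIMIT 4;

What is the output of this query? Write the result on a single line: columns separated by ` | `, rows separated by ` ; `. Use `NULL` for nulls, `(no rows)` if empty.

Pairs (a,b) with same origin, a.seats < b.seats, a.id < b.id.
origin groups: Fresno:{9,17,24,29} Kyoto:{4,15} Lima:{20,22} Tokyo:{2,8,33}
Ordered by (a.id, b.id); first 4.

2 | 8 ; 2 | 33 ; 4 | 15 ; 8 | 33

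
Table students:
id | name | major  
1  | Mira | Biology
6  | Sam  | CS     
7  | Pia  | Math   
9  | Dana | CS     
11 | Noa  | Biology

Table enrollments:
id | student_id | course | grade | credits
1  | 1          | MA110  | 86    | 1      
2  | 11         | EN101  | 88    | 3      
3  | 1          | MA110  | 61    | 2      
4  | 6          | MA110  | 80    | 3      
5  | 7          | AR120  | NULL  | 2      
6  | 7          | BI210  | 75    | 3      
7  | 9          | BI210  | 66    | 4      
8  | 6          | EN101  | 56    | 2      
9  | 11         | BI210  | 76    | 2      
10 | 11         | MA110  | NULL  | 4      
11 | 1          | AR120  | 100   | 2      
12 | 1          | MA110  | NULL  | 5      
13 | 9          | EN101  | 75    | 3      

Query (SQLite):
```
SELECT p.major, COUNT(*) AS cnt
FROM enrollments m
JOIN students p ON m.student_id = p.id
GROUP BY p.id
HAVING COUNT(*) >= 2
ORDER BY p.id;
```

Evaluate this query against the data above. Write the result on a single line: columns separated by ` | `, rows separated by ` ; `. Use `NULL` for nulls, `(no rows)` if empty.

Biology | 4 ; CS | 2 ; Math | 2 ; CS | 2 ; Biology | 3

Join each enrollments row to its students via student_id.
Group joined rows by students.id; compute COUNT(*) per group.
HAVING: keep groups with count ≥ 2.
  1: ids {1, 3, 11, 12} → COUNT(*)=4
  6: ids {4, 8} → COUNT(*)=2
  7: ids {5, 6} → COUNT(*)=2
  9: ids {7, 13} → COUNT(*)=2
  11: ids {2, 9, 10} → COUNT(*)=3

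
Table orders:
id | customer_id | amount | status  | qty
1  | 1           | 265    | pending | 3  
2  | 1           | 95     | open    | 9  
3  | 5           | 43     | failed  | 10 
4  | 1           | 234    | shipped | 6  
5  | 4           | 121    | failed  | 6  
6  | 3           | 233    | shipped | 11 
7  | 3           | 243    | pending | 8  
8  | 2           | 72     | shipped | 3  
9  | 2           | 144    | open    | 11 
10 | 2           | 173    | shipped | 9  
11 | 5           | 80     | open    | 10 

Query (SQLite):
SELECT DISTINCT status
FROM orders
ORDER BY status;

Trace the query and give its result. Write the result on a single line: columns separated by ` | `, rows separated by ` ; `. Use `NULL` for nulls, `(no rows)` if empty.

failed ; open ; pending ; shipped

Collect distinct status values from orders.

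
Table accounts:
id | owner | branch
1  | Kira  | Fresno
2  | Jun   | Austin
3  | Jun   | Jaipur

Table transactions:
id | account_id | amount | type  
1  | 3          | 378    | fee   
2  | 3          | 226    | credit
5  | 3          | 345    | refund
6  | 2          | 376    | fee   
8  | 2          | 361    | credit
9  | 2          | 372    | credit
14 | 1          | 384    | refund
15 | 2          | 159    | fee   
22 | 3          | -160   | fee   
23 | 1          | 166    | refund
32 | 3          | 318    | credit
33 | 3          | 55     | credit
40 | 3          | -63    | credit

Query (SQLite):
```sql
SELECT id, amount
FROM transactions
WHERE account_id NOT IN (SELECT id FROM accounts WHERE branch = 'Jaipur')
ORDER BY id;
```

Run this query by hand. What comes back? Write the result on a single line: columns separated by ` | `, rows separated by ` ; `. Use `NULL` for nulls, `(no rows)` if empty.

Inner query: accounts.id where branch = 'Jaipur'.
Outer: keep transactions rows whose account_id is not in that set.
Inner query → {3}

6 | 376 ; 8 | 361 ; 9 | 372 ; 14 | 384 ; 15 | 159 ; 23 | 166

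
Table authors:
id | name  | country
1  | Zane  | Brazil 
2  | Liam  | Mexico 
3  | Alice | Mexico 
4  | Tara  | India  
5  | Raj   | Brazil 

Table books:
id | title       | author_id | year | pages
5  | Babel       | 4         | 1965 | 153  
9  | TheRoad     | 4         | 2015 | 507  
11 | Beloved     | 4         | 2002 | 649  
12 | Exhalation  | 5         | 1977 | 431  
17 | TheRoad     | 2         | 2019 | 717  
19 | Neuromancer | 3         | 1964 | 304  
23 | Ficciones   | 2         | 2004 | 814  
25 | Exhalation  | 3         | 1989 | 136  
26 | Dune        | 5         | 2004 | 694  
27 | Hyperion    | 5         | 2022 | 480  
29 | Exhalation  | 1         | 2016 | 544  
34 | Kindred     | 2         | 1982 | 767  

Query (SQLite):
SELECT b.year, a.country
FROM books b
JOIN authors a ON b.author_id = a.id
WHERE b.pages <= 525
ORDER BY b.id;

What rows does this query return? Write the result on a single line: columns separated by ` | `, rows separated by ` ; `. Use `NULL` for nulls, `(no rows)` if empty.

Each books row matches the authors row where author_id = authors.id.
Then keep rows with b.pages <= 525.

1965 | India ; 2015 | India ; 1977 | Brazil ; 1964 | Mexico ; 1989 | Mexico ; 2022 | Brazil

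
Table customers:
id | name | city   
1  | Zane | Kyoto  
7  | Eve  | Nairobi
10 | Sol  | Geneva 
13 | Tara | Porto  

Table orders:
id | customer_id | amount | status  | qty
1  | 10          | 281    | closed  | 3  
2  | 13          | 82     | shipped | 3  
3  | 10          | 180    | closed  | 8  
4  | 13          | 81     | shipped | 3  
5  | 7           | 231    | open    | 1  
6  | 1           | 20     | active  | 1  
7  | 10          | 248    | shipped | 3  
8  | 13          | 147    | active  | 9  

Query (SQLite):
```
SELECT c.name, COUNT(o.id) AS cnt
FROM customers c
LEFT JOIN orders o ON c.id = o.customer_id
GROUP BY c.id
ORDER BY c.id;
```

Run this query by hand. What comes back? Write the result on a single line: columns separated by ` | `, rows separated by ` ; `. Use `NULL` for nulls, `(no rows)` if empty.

Zane | 1 ; Eve | 1 ; Sol | 3 ; Tara | 3

LEFT JOIN keeps every customers row; unmatched ones get NULL for orders columns.
Group by customers.id and compute COUNT(o.id). COUNT(col) of an all-NULL group is 0.
  1: ids {6} → COUNT(o.id)=1
  7: ids {5} → COUNT(o.id)=1
  10: ids {1, 3, 7} → COUNT(o.id)=3
  13: ids {2, 4, 8} → COUNT(o.id)=3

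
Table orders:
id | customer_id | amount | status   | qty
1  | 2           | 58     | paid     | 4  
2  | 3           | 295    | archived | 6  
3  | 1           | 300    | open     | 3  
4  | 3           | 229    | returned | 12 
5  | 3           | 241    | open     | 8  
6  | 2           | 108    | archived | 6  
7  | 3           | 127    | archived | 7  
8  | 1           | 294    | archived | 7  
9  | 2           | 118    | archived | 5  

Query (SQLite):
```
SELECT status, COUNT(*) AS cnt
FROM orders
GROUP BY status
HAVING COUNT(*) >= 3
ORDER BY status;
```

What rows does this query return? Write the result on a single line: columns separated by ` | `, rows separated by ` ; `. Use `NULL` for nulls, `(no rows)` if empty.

archived | 5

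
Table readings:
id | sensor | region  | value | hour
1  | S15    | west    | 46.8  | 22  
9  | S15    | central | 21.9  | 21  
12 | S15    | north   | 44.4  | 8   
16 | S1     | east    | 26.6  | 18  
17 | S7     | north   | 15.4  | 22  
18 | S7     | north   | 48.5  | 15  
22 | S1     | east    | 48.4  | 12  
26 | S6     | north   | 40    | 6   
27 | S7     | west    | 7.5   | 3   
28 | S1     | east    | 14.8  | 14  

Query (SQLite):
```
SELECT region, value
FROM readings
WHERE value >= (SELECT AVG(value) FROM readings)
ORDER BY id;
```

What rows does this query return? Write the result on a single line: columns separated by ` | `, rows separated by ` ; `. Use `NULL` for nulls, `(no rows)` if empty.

west | 46.8 ; north | 44.4 ; north | 48.5 ; east | 48.4 ; north | 40

Scalar subquery: AVG(value) over all readings rows = 31.43.
Keep rows where value >= that value.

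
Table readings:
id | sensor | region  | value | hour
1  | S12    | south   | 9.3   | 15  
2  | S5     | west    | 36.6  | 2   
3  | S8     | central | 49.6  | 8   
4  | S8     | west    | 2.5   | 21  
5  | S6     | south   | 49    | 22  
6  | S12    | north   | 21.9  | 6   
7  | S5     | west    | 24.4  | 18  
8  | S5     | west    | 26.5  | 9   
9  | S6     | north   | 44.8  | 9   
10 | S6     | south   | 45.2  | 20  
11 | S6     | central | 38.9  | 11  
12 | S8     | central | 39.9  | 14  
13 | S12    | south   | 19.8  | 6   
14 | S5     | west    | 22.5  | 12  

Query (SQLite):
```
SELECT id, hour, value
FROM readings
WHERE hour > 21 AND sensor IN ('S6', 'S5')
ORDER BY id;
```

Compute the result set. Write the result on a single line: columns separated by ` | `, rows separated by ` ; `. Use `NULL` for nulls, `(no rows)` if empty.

hour > 21: ids {5}
sensor IN ('S6', 'S5'): ids {2, 5, 7, 8, 9, 10, 11, 14}
Combine with AND.

5 | 22 | 49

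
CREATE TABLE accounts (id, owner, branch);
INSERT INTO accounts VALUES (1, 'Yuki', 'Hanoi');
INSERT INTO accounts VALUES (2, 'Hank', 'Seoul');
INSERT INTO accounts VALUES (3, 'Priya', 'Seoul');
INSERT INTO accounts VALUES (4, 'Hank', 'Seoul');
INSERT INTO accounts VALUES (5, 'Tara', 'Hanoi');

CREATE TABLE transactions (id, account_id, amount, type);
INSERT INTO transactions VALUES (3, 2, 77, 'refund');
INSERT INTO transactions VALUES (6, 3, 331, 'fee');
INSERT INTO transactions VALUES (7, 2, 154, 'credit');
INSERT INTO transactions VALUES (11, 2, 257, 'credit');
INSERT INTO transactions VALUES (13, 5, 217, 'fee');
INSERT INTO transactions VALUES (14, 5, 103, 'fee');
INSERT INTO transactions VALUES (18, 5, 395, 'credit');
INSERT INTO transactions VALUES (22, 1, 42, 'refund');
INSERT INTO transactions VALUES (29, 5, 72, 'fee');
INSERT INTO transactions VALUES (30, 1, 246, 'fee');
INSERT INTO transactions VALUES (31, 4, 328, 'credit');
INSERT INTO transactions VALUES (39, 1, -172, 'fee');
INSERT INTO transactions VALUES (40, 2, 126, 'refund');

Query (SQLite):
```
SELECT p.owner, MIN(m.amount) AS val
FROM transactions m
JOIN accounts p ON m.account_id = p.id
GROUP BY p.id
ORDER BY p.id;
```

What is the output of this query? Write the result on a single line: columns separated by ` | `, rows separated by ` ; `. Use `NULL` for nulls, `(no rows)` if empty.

Yuki | -172 ; Hank | 77 ; Priya | 331 ; Hank | 328 ; Tara | 72

Join each transactions row to its accounts via account_id.
Group joined rows by accounts.id; compute MIN(m.amount) per group.
  1: ids {22, 30, 39} → MIN(m.amount)=-172
  2: ids {3, 7, 11, 40} → MIN(m.amount)=77
  3: ids {6} → MIN(m.amount)=331
  4: ids {31} → MIN(m.amount)=328
  5: ids {13, 14, 18, 29} → MIN(m.amount)=72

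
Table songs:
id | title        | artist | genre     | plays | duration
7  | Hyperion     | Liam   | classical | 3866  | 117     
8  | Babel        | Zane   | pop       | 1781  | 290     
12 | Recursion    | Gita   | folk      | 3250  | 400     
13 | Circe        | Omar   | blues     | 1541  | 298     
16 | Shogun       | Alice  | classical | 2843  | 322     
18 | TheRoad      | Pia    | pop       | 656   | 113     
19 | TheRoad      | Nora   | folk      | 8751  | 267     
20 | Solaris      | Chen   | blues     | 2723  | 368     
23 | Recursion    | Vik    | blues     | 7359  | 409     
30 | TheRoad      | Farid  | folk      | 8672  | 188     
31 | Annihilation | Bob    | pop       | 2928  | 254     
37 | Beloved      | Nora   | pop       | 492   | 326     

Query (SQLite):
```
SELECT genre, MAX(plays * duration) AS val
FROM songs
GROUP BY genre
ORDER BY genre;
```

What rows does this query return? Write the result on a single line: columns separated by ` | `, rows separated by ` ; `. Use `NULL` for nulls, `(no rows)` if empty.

blues | 3009831 ; classical | 915446 ; folk | 2336517 ; pop | 743712

For each row compute plays * duration.
Group by genre; take MAX of the expression per group.
  blues: ids {13, 20, 23} → MAX(plays * duration)=3009831
  classical: ids {7, 16} → MAX(plays * duration)=915446
  folk: ids {12, 19, 30} → MAX(plays * duration)=2336517
  pop: ids {8, 18, 31, 37} → MAX(plays * duration)=743712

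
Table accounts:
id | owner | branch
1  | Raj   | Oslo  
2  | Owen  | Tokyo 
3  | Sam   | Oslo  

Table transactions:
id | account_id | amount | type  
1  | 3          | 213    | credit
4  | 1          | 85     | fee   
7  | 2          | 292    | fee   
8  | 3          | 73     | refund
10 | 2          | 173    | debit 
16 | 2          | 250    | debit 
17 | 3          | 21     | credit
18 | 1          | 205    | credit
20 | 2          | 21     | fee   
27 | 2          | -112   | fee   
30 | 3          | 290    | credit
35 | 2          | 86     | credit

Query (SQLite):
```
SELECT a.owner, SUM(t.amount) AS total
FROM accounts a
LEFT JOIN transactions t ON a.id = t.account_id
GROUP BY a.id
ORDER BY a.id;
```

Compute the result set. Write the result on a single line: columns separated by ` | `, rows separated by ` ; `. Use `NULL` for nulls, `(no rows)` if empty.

Raj | 290 ; Owen | 710 ; Sam | 597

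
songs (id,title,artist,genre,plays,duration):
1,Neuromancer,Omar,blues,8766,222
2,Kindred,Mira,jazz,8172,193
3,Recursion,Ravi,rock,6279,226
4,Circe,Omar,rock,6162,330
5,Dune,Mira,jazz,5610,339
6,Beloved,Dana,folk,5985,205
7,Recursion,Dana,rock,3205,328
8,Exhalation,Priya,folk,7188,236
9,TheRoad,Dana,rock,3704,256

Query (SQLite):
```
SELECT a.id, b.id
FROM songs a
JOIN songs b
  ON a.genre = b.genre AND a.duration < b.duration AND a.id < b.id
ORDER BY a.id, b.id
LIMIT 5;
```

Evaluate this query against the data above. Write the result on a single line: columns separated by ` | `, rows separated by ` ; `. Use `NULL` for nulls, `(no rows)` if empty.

Pairs (a,b) with same genre, a.duration < b.duration, a.id < b.id.
genre groups: blues:{1} folk:{6,8} jazz:{2,5} rock:{3,4,7,9}
Ordered by (a.id, b.id); first 5.

2 | 5 ; 3 | 4 ; 3 | 7 ; 3 | 9 ; 6 | 8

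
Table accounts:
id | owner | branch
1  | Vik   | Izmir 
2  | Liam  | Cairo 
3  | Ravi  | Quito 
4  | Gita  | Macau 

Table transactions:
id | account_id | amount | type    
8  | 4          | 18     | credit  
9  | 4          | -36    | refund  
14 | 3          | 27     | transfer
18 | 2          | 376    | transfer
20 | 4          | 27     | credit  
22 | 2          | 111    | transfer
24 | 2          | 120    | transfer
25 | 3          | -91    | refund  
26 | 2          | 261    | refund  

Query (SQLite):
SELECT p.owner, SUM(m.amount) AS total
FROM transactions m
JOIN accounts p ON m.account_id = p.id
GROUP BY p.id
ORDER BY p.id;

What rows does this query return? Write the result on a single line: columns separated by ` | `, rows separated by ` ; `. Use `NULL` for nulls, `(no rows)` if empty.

Join each transactions row to its accounts via account_id.
Group joined rows by accounts.id; compute SUM(m.amount) per group.
  2: ids {18, 22, 24, 26} → SUM(m.amount)=868
  3: ids {14, 25} → SUM(m.amount)=-64
  4: ids {8, 9, 20} → SUM(m.amount)=9

Liam | 868 ; Ravi | -64 ; Gita | 9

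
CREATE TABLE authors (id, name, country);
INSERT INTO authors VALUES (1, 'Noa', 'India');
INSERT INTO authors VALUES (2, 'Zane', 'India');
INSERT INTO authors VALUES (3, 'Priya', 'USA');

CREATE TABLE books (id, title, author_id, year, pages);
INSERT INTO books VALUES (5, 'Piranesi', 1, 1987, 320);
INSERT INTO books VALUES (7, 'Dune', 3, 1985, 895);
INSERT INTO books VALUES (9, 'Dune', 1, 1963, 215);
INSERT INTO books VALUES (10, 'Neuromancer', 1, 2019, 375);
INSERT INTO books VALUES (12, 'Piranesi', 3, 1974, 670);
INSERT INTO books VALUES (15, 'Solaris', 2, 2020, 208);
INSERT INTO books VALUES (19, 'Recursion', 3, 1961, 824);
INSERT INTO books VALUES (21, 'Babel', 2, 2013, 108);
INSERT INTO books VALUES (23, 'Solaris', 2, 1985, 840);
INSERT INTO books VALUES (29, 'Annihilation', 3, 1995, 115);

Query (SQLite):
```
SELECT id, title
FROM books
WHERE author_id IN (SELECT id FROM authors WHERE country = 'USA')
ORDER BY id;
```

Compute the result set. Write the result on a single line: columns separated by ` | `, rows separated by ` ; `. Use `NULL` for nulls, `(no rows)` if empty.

Inner query: authors.id where country = 'USA'.
Outer: keep books rows whose author_id is in that set.
Inner query → {3}

7 | Dune ; 12 | Piranesi ; 19 | Recursion ; 29 | Annihilation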